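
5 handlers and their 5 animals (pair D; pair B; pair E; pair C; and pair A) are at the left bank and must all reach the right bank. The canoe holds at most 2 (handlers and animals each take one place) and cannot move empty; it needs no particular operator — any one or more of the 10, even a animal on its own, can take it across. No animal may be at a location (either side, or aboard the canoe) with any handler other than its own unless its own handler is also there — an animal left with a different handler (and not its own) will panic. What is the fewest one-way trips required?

Following every safe sequence of crossings from the start, the most of the 10 that can be at the right bank as the canoe arrives there on crossings 1, 3, 5, 7 is 2, 3, 4, 5 respectively; the best ever achieved is 5 of 10.
From crossing 9 on, no configuration arises that was not already reachable earlier: only 82 distinct safe configurations (who is on which side, and where the canoe is) can ever be reached, none of them has everyone across, and every continuation just revisits them. So no valid plan exists.

impossible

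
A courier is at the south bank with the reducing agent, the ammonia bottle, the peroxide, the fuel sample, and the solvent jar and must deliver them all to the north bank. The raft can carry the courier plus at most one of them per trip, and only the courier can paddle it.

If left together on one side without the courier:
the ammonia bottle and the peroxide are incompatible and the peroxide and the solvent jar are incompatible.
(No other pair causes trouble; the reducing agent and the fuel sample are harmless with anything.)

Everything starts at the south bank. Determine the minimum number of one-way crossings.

11

Counting alone: the courier can take at most 1 across per trip to the north bank, so moving all 5 needs at least 5 loaded trips out, with a return between consecutive ones — at least 9 crossings.
The safety rule pushes this higher. Following every safe sequence of crossings, the most of the 5 that can be at the north bank as the raft arrives there on crossing 9 is 4 — never all 5.
So no plan with fewer than 11 crossings exists, and this one achieves 11:
1. Courier goes to the north bank with the peroxide.  [the south bank: the ammonia bottle, the fuel sample, the reducing agent, the solvent jar | the north bank: the peroxide]
2. Courier goes back to the south bank alone.  [the south bank: the ammonia bottle, the fuel sample, the reducing agent, the solvent jar | the north bank: the peroxide]
3. Courier goes to the north bank with the reducing agent.  [the south bank: the ammonia bottle, the fuel sample, the solvent jar | the north bank: the peroxide, the reducing agent]
4. Courier goes back to the south bank alone.  [the south bank: the ammonia bottle, the fuel sample, the solvent jar | the north bank: the peroxide, the reducing agent]
5. Courier goes to the north bank with the ammonia bottle.  [the south bank: the fuel sample, the solvent jar | the north bank: the ammonia bottle, the peroxide, the reducing agent]
6. Courier goes back to the south bank with the peroxide.  [the south bank: the fuel sample, the peroxide, the solvent jar | the north bank: the ammonia bottle, the reducing agent]
7. Courier goes to the north bank with the solvent jar.  [the south bank: the fuel sample, the peroxide | the north bank: the ammonia bottle, the reducing agent, the solvent jar]
8. Courier goes back to the south bank alone.  [the south bank: the fuel sample, the peroxide | the north bank: the ammonia bottle, the reducing agent, the solvent jar]
9. Courier goes to the north bank with the fuel sample.  [the south bank: the peroxide | the north bank: the ammonia bottle, the fuel sample, the reducing agent, the solvent jar]
10. Courier goes back to the south bank alone.  [the south bank: the peroxide | the north bank: the ammonia bottle, the fuel sample, the reducing agent, the solvent jar]
11. Courier goes to the north bank with the peroxide.  [the south bank: — | the north bank: the ammonia bottle, the fuel sample, the peroxide, the reducing agent, the solvent jar]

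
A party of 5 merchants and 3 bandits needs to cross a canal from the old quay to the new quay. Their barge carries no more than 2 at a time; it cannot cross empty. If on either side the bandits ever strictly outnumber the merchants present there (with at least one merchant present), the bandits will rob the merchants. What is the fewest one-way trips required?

13

Counting alone: each trip to the new quay takes at most 2 across and each return brings at least 1 back, so after t trips out (and t−1 returns) at most 2t − (t−1) of the 8 are across; that first reaches 8 at t = 7, so at least 13 crossings are needed.
The plan below uses exactly 13 crossings, so it is optimal:
1. 2 bandits → the new quay.  (the old quay: 5M 1B; the new quay: 0M 2B)
2. 1 bandit ← the old quay.  (the old quay: 5M 2B; the new quay: 0M 1B)
3. 2 bandits → the new quay.  (the old quay: 5M 0B; the new quay: 0M 3B)
4. 1 bandit ← the old quay.  (the old quay: 5M 1B; the new quay: 0M 2B)
5. 2 merchants → the new quay.  (the old quay: 3M 1B; the new quay: 2M 2B)
6. 1 bandit ← the old quay.  (the old quay: 3M 2B; the new quay: 2M 1B)
7. 1 merchant and 1 bandit → the new quay.  (the old quay: 2M 1B; the new quay: 3M 2B)
8. 1 bandit ← the old quay.  (the old quay: 2M 2B; the new quay: 3M 1B)
9. 2 bandits → the new quay.  (the old quay: 2M 0B; the new quay: 3M 3B)
10. 1 bandit ← the old quay.  (the old quay: 2M 1B; the new quay: 3M 2B)
11. 1 merchant and 1 bandit → the new quay.  (the old quay: 1M 0B; the new quay: 4M 3B)
12. 1 bandit ← the old quay.  (the old quay: 1M 1B; the new quay: 4M 2B)
13. 1 merchant and 1 bandit → the new quay.  (the old quay: 0M 0B; the new quay: 5M 3B)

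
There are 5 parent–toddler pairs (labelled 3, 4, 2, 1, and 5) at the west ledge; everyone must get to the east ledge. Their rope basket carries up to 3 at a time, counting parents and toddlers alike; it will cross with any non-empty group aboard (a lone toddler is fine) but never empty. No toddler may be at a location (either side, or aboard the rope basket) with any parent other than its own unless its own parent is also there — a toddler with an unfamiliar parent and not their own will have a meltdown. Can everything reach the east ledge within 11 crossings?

Yes

Yes — this plan uses 11 crossings (≤ 11):
1. parent 3 and toddler 3 cross → the east ledge.
2. parent 3 crosses ← the west ledge.
3. toddler 1, toddler 2, and toddler 4 cross → the east ledge.
4. toddler 3 crosses ← the west ledge.
5. parent 1, parent 2, and parent 4 cross → the east ledge.
6. parent 4 and toddler 4 cross ← the west ledge.
7. parent 3, parent 4, and parent 5 cross → the east ledge.
8. toddler 2 crosses ← the west ledge.
9. toddler 3 and toddler 4 cross → the east ledge.
10. toddler 3 crosses ← the west ledge.
11. toddler 2, toddler 3, and toddler 5 cross → the east ledge.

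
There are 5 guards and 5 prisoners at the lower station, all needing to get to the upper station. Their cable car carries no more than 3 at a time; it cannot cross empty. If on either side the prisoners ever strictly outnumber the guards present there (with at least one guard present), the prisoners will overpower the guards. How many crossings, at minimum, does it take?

Counting alone: each trip to the upper station takes at most 3 across and each return brings at least 1 back, so after t trips out (and t−1 returns) at most 3t − (t−1) of the 10 are across; that first reaches 10 at t = 5, so at least 9 crossings are needed.
The safety rule pushes this higher. Following every safe sequence of crossings, the most of the 10 that can be at the upper station as the cable car arrives there on crossing 9 is 9 — never all 10.
So no plan with fewer than 11 crossings exists, and this one achieves 11:
1. 2 prisoners → the upper station.  (the lower station: 5G 3P; the upper station: 0G 2P)
2. 1 prisoner ← the lower station.  (the lower station: 5G 4P; the upper station: 0G 1P)
3. 3 prisoners → the upper station.  (the lower station: 5G 1P; the upper station: 0G 4P)
4. 1 prisoner ← the lower station.  (the lower station: 5G 2P; the upper station: 0G 3P)
5. 3 guards → the upper station.  (the lower station: 2G 2P; the upper station: 3G 3P)
6. 1 guard and 1 prisoner ← the lower station.  (the lower station: 3G 3P; the upper station: 2G 2P)
7. 3 guards → the upper station.  (the lower station: 0G 3P; the upper station: 5G 2P)
8. 1 prisoner ← the lower station.  (the lower station: 0G 4P; the upper station: 5G 1P)
9. 2 prisoners → the upper station.  (the lower station: 0G 2P; the upper station: 5G 3P)
10. 1 prisoner ← the lower station.  (the lower station: 0G 3P; the upper station: 5G 2P)
11. 3 prisoners → the upper station.  (the lower station: 0G 0P; the upper station: 5G 5P)

11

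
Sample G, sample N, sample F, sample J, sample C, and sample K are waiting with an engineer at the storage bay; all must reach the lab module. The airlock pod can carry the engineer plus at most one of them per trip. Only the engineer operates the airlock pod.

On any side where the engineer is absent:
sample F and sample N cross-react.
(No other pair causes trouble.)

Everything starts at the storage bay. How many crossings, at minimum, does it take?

Counting alone: the engineer can take at most 1 across per trip to the lab module, so moving all 6 needs at least 6 loaded trips out, with a return between consecutive ones — at least 11 crossings.
The plan below uses exactly 11 crossings, so it is optimal:
1. Engineer goes to the lab module with sample N.
2. Engineer goes back to the storage bay alone.
3. Engineer goes to the lab module with sample G.
4. Engineer goes back to the storage bay alone.
5. Engineer goes to the lab module with sample J.
6. Engineer goes back to the storage bay alone.
7. Engineer goes to the lab module with sample C.
8. Engineer goes back to the storage bay alone.
9. Engineer goes to the lab module with sample K.
10. Engineer goes back to the storage bay alone.
11. Engineer goes to the lab module with sample F.

11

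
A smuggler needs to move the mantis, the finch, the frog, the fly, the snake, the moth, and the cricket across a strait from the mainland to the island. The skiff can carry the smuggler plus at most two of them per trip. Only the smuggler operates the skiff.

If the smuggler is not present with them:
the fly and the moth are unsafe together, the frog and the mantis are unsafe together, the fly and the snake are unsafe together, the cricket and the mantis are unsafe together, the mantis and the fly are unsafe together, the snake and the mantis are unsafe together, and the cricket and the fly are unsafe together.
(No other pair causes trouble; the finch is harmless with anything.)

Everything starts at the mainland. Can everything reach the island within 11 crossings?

Yes — this plan uses 11 crossings (≤ 11):
1. Smuggler goes to the island with the fly and the mantis.
2. Smuggler goes back to the mainland with the mantis.
3. Smuggler goes to the island with the finch and the mantis.
4. Smuggler goes back to the mainland with the mantis.
5. Smuggler goes to the island with the frog and the mantis.
6. Smuggler goes back to the mainland with the mantis.
7. Smuggler goes to the island with the cricket and the snake.
8. Smuggler goes back to the mainland with the fly.
9. Smuggler goes to the island with the mantis and the moth.
10. Smuggler goes back to the mainland with the mantis.
11. Smuggler goes to the island with the fly and the mantis.

Yes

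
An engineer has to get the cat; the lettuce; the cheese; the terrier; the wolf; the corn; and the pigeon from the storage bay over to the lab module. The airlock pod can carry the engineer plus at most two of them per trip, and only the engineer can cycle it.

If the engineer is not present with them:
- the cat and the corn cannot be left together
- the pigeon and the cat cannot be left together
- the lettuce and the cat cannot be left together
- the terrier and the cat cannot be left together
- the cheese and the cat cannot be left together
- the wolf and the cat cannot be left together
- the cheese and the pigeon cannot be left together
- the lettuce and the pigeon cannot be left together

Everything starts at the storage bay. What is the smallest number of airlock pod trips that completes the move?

11

Counting alone: the engineer can take at most 2 across per trip to the lab module, so moving all 7 needs at least 4 loaded trips out, with a return between consecutive ones — at least 7 crossings.
The safety rule pushes this higher. Following every safe sequence of crossings, the most of the 7 that can be at the lab module as the airlock pod arrives there on crossings 7, 9 is 5, 6 respectively — never all 7.
So no plan with fewer than 11 crossings exists, and this one achieves 11:
1. Engineer goes to the lab module with the cat and the pigeon.
2. Engineer goes back to the storage bay with the cat.
3. Engineer goes to the lab module with the cat and the terrier.
4. Engineer goes back to the storage bay with the cat.
5. Engineer goes to the lab module with the cat and the wolf.
6. Engineer goes back to the storage bay with the cat.
7. Engineer goes to the lab module with the cat and the corn.
8. Engineer goes back to the storage bay with the cat.
9. Engineer goes to the lab module with the cheese and the lettuce.
10. Engineer goes back to the storage bay with the pigeon.
11. Engineer goes to the lab module with the cat and the pigeon.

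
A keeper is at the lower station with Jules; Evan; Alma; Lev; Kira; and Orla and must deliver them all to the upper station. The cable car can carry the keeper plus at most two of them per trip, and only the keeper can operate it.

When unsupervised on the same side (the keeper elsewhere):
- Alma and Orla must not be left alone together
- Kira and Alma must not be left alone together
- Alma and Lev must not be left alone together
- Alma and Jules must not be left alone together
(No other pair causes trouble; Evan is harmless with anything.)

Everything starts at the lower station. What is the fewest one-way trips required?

7

Counting alone: the keeper can take at most 2 across per trip to the upper station, so moving all 6 needs at least 3 loaded trips out, with a return between consecutive ones — at least 5 crossings.
The safety rule pushes this higher. Following every safe sequence of crossings, the most of the 6 that can be at the upper station as the cable car arrives there on crossing 5 is 5 — never all 6.
So no plan with fewer than 7 crossings exists, and this one achieves 7:
1. Keeper goes to the upper station with Alma.
2. Keeper goes back to the lower station alone.
3. Keeper goes to the upper station with Jules and Lev.
4. Keeper goes back to the lower station with Alma.
5. Keeper goes to the upper station with Kira and Orla.
6. Keeper goes back to the lower station alone.
7. Keeper goes to the upper station with Alma and Evan.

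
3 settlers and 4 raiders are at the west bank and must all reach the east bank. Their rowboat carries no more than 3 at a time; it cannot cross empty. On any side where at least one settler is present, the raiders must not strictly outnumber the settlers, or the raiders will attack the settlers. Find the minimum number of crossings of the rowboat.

impossible

The raiders already outnumber the settlers at the west bank before anyone moves, so the starting position itself is disallowed.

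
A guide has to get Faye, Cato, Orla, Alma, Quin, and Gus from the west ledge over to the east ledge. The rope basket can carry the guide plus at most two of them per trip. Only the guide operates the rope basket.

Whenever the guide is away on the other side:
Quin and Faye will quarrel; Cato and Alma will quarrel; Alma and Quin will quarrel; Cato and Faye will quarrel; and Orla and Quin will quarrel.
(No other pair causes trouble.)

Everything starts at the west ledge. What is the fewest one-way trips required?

7

Counting alone: the guide can take at most 2 across per trip to the east ledge, so moving all 6 needs at least 3 loaded trips out, with a return between consecutive ones — at least 5 crossings.
The safety rule pushes this higher. Following every safe sequence of crossings, the most of the 6 that can be at the east ledge as the rope basket arrives there on crossing 5 is 5 — never all 6.
So no plan with fewer than 7 crossings exists, and this one achieves 7:
1. Guide goes to the east ledge with Cato and Quin.
2. Guide goes back to the west ledge alone.
3. Guide goes to the east ledge with Faye and Orla.
4. Guide goes back to the west ledge with Cato and Quin.
5. Guide goes to the east ledge with Alma and Gus.
6. Guide goes back to the west ledge alone.
7. Guide goes to the east ledge with Cato and Quin.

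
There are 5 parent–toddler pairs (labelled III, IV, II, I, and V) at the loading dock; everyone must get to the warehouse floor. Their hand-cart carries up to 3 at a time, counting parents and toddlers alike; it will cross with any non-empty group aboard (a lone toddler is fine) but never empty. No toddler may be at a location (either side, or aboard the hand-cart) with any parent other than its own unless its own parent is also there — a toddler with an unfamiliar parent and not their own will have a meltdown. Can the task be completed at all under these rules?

1. parent III and toddler III cross → the warehouse floor.
2. parent III crosses ← the loading dock.
3. toddler I, toddler II, and toddler IV cross → the warehouse floor.
4. toddler III crosses ← the loading dock.
5. parent I, parent II, and parent IV cross → the warehouse floor.
6. parent IV and toddler IV cross ← the loading dock.
7. parent III, parent IV, and parent V cross → the warehouse floor.
8. toddler II crosses ← the loading dock.
9. toddler III and toddler IV cross → the warehouse floor.
10. toddler III crosses ← the loading dock.
11. toddler II, toddler III, and toddler V cross → the warehouse floor.

Yes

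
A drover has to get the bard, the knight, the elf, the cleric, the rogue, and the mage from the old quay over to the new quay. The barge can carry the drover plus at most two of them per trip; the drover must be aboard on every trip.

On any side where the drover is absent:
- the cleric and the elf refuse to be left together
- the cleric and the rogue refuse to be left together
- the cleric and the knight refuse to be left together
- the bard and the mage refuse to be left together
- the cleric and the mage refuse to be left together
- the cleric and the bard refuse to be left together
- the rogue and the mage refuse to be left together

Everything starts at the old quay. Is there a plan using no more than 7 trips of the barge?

No

Counting alone: the drover can take at most 2 across per trip to the new quay, so moving all 6 needs at least 3 loaded trips out, with a return between consecutive ones — at least 5 crossings.
The safety rule pushes this higher. Following every safe sequence of crossings, the most of the 6 that can be at the new quay as the barge arrives there on crossings 5, 7 is 4, 5 respectively — never all 6.
So the move cannot be finished within 7 crossings. (The shortest complete plan takes 9:)
1. Drover goes to the new quay with the cleric and the mage.  [the old quay: the bard, the elf, the knight, the rogue | the new quay: the cleric, the mage]
2. Drover goes back to the old quay with the cleric.  [the old quay: the bard, the cleric, the elf, the knight, the rogue | the new quay: the mage]
3. Drover goes to the new quay with the cleric and the knight.  [the old quay: the bard, the elf, the rogue | the new quay: the cleric, the knight, the mage]
4. Drover goes back to the old quay with the cleric.  [the old quay: the bard, the cleric, the elf, the rogue | the new quay: the knight, the mage]
5. Drover goes to the new quay with the cleric and the elf.  [the old quay: the bard, the rogue | the new quay: the cleric, the elf, the knight, the mage]
6. Drover goes back to the old quay with the cleric.  [the old quay: the bard, the cleric, the rogue | the new quay: the elf, the knight, the mage]
7. Drover goes to the new quay with the bard and the rogue.  [the old quay: the cleric | the new quay: the bard, the elf, the knight, the mage, the rogue]
8. Drover goes back to the old quay with the mage.  [the old quay: the cleric, the mage | the new quay: the bard, the elf, the knight, the rogue]
9. Drover goes to the new quay with the cleric and the mage.  [the old quay: — | the new quay: the bard, the cleric, the elf, the knight, the mage, the rogue]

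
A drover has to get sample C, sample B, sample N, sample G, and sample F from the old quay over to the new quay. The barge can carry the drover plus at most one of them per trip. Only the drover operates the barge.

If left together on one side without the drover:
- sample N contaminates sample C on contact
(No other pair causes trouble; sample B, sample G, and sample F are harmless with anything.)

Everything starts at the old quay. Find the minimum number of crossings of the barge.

9

Counting alone: the drover can take at most 1 across per trip to the new quay, so moving all 5 needs at least 5 loaded trips out, with a return between consecutive ones — at least 9 crossings.
The plan below uses exactly 9 crossings, so it is optimal:
1. Drover goes to the new quay with sample C.
2. Drover goes back to the old quay alone.
3. Drover goes to the new quay with sample B.
4. Drover goes back to the old quay alone.
5. Drover goes to the new quay with sample G.
6. Drover goes back to the old quay alone.
7. Drover goes to the new quay with sample F.
8. Drover goes back to the old quay alone.
9. Drover goes to the new quay with sample N.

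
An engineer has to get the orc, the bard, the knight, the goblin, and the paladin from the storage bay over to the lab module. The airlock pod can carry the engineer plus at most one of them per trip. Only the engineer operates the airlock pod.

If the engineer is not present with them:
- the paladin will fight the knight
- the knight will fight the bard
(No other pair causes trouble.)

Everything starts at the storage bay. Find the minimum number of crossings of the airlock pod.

Counting alone: the engineer can take at most 1 across per trip to the lab module, so moving all 5 needs at least 5 loaded trips out, with a return between consecutive ones — at least 9 crossings.
The safety rule pushes this higher. Following every safe sequence of crossings, the most of the 5 that can be at the lab module as the airlock pod arrives there on crossing 9 is 4 — never all 5.
So no plan with fewer than 11 crossings exists, and this one achieves 11:
1. Engineer goes to the lab module with the knight.
2. Engineer goes back to the storage bay alone.
3. Engineer goes to the lab module with the orc.
4. Engineer goes back to the storage bay alone.
5. Engineer goes to the lab module with the bard.
6. Engineer goes back to the storage bay with the knight.
7. Engineer goes to the lab module with the paladin.
8. Engineer goes back to the storage bay alone.
9. Engineer goes to the lab module with the goblin.
10. Engineer goes back to the storage bay alone.
11. Engineer goes to the lab module with the knight.

11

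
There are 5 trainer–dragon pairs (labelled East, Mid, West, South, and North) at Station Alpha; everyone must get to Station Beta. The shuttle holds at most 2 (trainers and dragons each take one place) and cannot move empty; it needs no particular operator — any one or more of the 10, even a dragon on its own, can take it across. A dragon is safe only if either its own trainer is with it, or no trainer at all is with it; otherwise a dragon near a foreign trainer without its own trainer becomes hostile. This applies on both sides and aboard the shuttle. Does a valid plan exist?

Following every safe sequence of crossings from the start, the most of the 10 that can be at Station Beta as the shuttle arrives there on crossings 1, 3, 5, 7 is 2, 3, 4, 5 respectively; the best ever achieved is 5 of 10.
From crossing 9 on, no configuration arises that was not already reachable earlier: only 82 distinct safe configurations (who is on which side, and where the shuttle is) can ever be reached, none of them has everyone across, and every continuation just revisits them. So no valid plan exists.

No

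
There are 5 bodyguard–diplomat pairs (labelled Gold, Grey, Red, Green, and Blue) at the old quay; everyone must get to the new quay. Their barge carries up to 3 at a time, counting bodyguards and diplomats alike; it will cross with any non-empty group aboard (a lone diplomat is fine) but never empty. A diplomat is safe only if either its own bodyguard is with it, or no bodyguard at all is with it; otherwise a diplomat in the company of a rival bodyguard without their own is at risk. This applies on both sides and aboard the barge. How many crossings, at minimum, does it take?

Counting alone: each trip to the new quay takes at most 3 across and each return brings at least 1 back, so after t trips out (and t−1 returns) at most 3t − (t−1) of the 10 are across; that first reaches 10 at t = 5, so at least 9 crossings are needed.
The safety rule pushes this higher. Following every safe sequence of crossings, the most of the 10 that can be at the new quay as the barge arrives there on crossing 9 is 9 — never all 10.
So no plan with fewer than 11 crossings exists, and this one achieves 11:
1. bodyguard Gold and diplomat Gold cross → the new quay.
2. bodyguard Gold crosses ← the old quay.
3. diplomat Green, diplomat Grey, and diplomat Red cross → the new quay.
4. diplomat Gold crosses ← the old quay.
5. bodyguard Green, bodyguard Grey, and bodyguard Red cross → the new quay.
6. bodyguard Grey and diplomat Grey cross ← the old quay.
7. bodyguard Blue, bodyguard Gold, and bodyguard Grey cross → the new quay.
8. diplomat Red crosses ← the old quay.
9. diplomat Gold and diplomat Grey cross → the new quay.
10. diplomat Gold crosses ← the old quay.
11. diplomat Blue, diplomat Gold, and diplomat Red cross → the new quay.

11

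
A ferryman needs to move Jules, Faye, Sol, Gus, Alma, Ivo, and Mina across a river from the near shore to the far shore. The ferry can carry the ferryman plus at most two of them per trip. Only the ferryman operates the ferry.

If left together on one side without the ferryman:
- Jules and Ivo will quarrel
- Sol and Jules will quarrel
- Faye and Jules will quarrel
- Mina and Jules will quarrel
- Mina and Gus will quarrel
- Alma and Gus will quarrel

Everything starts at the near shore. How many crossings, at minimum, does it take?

Counting alone: the ferryman can take at most 2 across per trip to the far shore, so moving all 7 needs at least 4 loaded trips out, with a return between consecutive ones — at least 7 crossings.
The safety rule pushes this higher. Following every safe sequence of crossings, the most of the 7 that can be at the far shore as the ferry arrives there on crossing 7 is 6 — never all 7.
So no plan with fewer than 9 crossings exists, and this one achieves 9:
1. Ferryman goes to the far shore with Gus and Jules.  [the near shore: Alma, Faye, Ivo, Mina, Sol | the far shore: Gus, Jules]
2. Ferryman goes back to the near shore alone.  [the near shore: Alma, Faye, Ivo, Mina, Sol | the far shore: Gus, Jules]
3. Ferryman goes to the far shore with Alma.  [the near shore: Faye, Ivo, Mina, Sol | the far shore: Alma, Gus, Jules]
4. Ferryman goes back to the near shore with Gus.  [the near shore: Faye, Gus, Ivo, Mina, Sol | the far shore: Alma, Jules]
5. Ferryman goes to the far shore with Faye and Mina.  [the near shore: Gus, Ivo, Sol | the far shore: Alma, Faye, Jules, Mina]
6. Ferryman goes back to the near shore with Jules.  [the near shore: Gus, Ivo, Jules, Sol | the far shore: Alma, Faye, Mina]
7. Ferryman goes to the far shore with Ivo and Sol.  [the near shore: Gus, Jules | the far shore: Alma, Faye, Ivo, Mina, Sol]
8. Ferryman goes back to the near shore alone.  [the near shore: Gus, Jules | the far shore: Alma, Faye, Ivo, Mina, Sol]
9. Ferryman goes to the far shore with Gus and Jules.  [the near shore: — | the far shore: Alma, Faye, Gus, Ivo, Jules, Mina, Sol]

9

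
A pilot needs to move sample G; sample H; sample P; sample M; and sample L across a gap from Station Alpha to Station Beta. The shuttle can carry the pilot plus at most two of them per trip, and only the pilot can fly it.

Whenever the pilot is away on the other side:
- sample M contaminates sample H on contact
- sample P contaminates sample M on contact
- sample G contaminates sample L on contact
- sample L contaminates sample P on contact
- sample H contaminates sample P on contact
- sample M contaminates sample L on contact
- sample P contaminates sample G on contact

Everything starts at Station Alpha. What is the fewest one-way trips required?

impossible

Whatever the first load, the items left behind include a forbidden pair without the pilot. No opening move is safe, so no plan exists.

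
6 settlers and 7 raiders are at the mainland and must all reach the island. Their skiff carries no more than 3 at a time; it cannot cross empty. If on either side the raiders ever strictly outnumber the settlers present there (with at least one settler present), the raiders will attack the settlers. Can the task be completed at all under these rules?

The raiders already outnumber the settlers at the mainland before anyone moves, so the starting position itself is disallowed.

No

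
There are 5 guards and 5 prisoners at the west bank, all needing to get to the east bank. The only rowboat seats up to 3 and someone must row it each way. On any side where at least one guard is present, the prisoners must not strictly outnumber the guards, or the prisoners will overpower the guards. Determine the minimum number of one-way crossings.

Counting alone: each trip to the east bank takes at most 3 across and each return brings at least 1 back, so after t trips out (and t−1 returns) at most 3t − (t−1) of the 10 are across; that first reaches 10 at t = 5, so at least 9 crossings are needed.
The safety rule pushes this higher. Following every safe sequence of crossings, the most of the 10 that can be at the east bank as the rowboat arrives there on crossing 9 is 9 — never all 10.
So no plan with fewer than 11 crossings exists, and this one achieves 11:
1. 2 prisoners → the east bank.  (the west bank: 5G 3P; the east bank: 0G 2P)
2. 1 prisoner ← the west bank.  (the west bank: 5G 4P; the east bank: 0G 1P)
3. 3 prisoners → the east bank.  (the west bank: 5G 1P; the east bank: 0G 4P)
4. 1 prisoner ← the west bank.  (the west bank: 5G 2P; the east bank: 0G 3P)
5. 3 guards → the east bank.  (the west bank: 2G 2P; the east bank: 3G 3P)
6. 1 guard and 1 prisoner ← the west bank.  (the west bank: 3G 3P; the east bank: 2G 2P)
7. 3 guards → the east bank.  (the west bank: 0G 3P; the east bank: 5G 2P)
8. 1 prisoner ← the west bank.  (the west bank: 0G 4P; the east bank: 5G 1P)
9. 2 prisoners → the east bank.  (the west bank: 0G 2P; the east bank: 5G 3P)
10. 1 prisoner ← the west bank.  (the west bank: 0G 3P; the east bank: 5G 2P)
11. 3 prisoners → the east bank.  (the west bank: 0G 0P; the east bank: 5G 5P)

11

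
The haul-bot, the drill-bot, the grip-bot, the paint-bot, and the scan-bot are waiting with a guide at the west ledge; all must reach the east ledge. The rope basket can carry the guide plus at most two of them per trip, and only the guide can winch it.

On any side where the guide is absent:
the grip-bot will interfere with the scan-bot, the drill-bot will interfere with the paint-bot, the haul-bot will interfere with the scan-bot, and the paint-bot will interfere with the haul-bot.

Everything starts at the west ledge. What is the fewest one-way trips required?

Counting alone: the guide can take at most 2 across per trip to the east ledge, so moving all 5 needs at least 3 loaded trips out, with a return between consecutive ones — at least 5 crossings.
The safety rule pushes this higher. Following every safe sequence of crossings, the most of the 5 that can be at the east ledge as the rope basket arrives there on crossing 5 is 4 — never all 5.
So no plan with fewer than 7 crossings exists, and this one achieves 7:
1. Guide goes to the east ledge with the paint-bot and the scan-bot.
2. Guide goes back to the west ledge alone.
3. Guide goes to the east ledge with the haul-bot.
4. Guide goes back to the west ledge with the paint-bot and the scan-bot.
5. Guide goes to the east ledge with the drill-bot and the grip-bot.
6. Guide goes back to the west ledge alone.
7. Guide goes to the east ledge with the paint-bot and the scan-bot.

7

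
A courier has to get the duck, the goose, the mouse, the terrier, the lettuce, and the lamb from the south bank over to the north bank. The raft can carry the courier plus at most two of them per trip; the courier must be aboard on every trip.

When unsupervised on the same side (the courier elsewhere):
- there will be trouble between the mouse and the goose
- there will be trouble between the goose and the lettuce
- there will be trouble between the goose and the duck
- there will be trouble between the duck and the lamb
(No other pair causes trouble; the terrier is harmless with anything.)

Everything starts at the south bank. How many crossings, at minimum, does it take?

7

Counting alone: the courier can take at most 2 across per trip to the north bank, so moving all 6 needs at least 3 loaded trips out, with a return between consecutive ones — at least 5 crossings.
The safety rule pushes this higher. Following every safe sequence of crossings, the most of the 6 that can be at the north bank as the raft arrives there on crossing 5 is 5 — never all 6.
So no plan with fewer than 7 crossings exists, and this one achieves 7:
1. Courier goes to the north bank with the duck and the goose.
2. Courier goes back to the south bank with the duck.
3. Courier goes to the north bank with the duck and the mouse.
4. Courier goes back to the south bank with the goose.
5. Courier goes to the north bank with the lettuce and the terrier.
6. Courier goes back to the south bank alone.
7. Courier goes to the north bank with the goose and the lamb.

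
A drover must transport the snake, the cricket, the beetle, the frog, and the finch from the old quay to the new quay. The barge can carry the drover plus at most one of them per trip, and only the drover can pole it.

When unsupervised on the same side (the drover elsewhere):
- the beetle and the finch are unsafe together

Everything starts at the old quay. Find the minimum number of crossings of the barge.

9

Counting alone: the drover can take at most 1 across per trip to the new quay, so moving all 5 needs at least 5 loaded trips out, with a return between consecutive ones — at least 9 crossings.
The plan below uses exactly 9 crossings, so it is optimal:
1. Drover goes to the new quay with the beetle.  [the old quay: the cricket, the finch, the frog, the snake | the new quay: the beetle]
2. Drover goes back to the old quay alone.  [the old quay: the cricket, the finch, the frog, the snake | the new quay: the beetle]
3. Drover goes to the new quay with the snake.  [the old quay: the cricket, the finch, the frog | the new quay: the beetle, the snake]
4. Drover goes back to the old quay alone.  [the old quay: the cricket, the finch, the frog | the new quay: the beetle, the snake]
5. Drover goes to the new quay with the cricket.  [the old quay: the finch, the frog | the new quay: the beetle, the cricket, the snake]
6. Drover goes back to the old quay alone.  [the old quay: the finch, the frog | the new quay: the beetle, the cricket, the snake]
7. Drover goes to the new quay with the frog.  [the old quay: the finch | the new quay: the beetle, the cricket, the frog, the snake]
8. Drover goes back to the old quay alone.  [the old quay: the finch | the new quay: the beetle, the cricket, the frog, the snake]
9. Drover goes to the new quay with the finch.  [the old quay: — | the new quay: the beetle, the cricket, the finch, the frog, the snake]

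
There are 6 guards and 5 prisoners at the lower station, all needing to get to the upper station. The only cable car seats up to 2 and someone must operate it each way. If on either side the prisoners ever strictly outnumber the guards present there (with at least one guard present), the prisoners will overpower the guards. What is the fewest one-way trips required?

19

Counting alone: each trip to the upper station takes at most 2 across and each return brings at least 1 back, so after t trips out (and t−1 returns) at most 2t − (t−1) of the 11 are across; that first reaches 11 at t = 10, so at least 19 crossings are needed.
The plan below uses exactly 19 crossings, so it is optimal:
1. 2 prisoners → the upper station.  (the lower station: 6G 3P; the upper station: 0G 2P)
2. 1 prisoner ← the lower station.  (the lower station: 6G 4P; the upper station: 0G 1P)
3. 2 prisoners → the upper station.  (the lower station: 6G 2P; the upper station: 0G 3P)
4. 1 prisoner ← the lower station.  (the lower station: 6G 3P; the upper station: 0G 2P)
5. 2 guards → the upper station.  (the lower station: 4G 3P; the upper station: 2G 2P)
6. 1 prisoner ← the lower station.  (the lower station: 4G 4P; the upper station: 2G 1P)
7. 1 guard and 1 prisoner → the upper station.  (the lower station: 3G 3P; the upper station: 3G 2P)
8. 1 guard ← the lower station.  (the lower station: 4G 3P; the upper station: 2G 2P)
9. 1 guard and 1 prisoner → the upper station.  (the lower station: 3G 2P; the upper station: 3G 3P)
10. 1 prisoner ← the lower station.  (the lower station: 3G 3P; the upper station: 3G 2P)
11. 1 guard and 1 prisoner → the upper station.  (the lower station: 2G 2P; the upper station: 4G 3P)
12. 1 guard ← the lower station.  (the lower station: 3G 2P; the upper station: 3G 3P)
13. 1 guard and 1 prisoner → the upper station.  (the lower station: 2G 1P; the upper station: 4G 4P)
14. 1 prisoner ← the lower station.  (the lower station: 2G 2P; the upper station: 4G 3P)
15. 1 guard and 1 prisoner → the upper station.  (the lower station: 1G 1P; the upper station: 5G 4P)
16. 1 guard ← the lower station.  (the lower station: 2G 1P; the upper station: 4G 4P)
17. 1 guard and 1 prisoner → the upper station.  (the lower station: 1G 0P; the upper station: 5G 5P)
18. 1 prisoner ← the lower station.  (the lower station: 1G 1P; the upper station: 5G 4P)
19. 1 guard and 1 prisoner → the upper station.  (the lower station: 0G 0P; the upper station: 6G 5P)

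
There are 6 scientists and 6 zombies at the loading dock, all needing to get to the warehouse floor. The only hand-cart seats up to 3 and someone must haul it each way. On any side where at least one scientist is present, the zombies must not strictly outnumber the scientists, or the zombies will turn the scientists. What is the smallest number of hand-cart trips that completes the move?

Following every safe sequence of crossings from the start, the most of the 12 that can be at the warehouse floor as the hand-cart arrives there on crossings 1, 3, 5 is 3, 5, 6 respectively; the best ever achieved is 6 of 12.
From crossing 7 on, no configuration arises that was not already reachable earlier: only 17 distinct safe configurations (who is on which side, and where the hand-cart is) can ever be reached, none of them has everyone across, and every continuation just revisits them. They are: 0 scientists + 0 zombies across (hand-cart back at the start); 0 scientists + 1 zombie across (hand-cart there); 0 scientists + 1 zombie across (hand-cart back at the start); 0 scientists + 2 zombies across (hand-cart there); 0 scientists + 2 zombies across (hand-cart back at the start); 0 scientists + 3 zombies across (hand-cart there); 0 scientists + 3 zombies across (hand-cart back at the start); 0 scientists + 4 zombies across (hand-cart there); 0 scientists + 4 zombies across (hand-cart back at the start); 0 scientists + 5 zombies across (hand-cart there); 0 scientists + 5 zombies across (hand-cart back at the start); 0 scientists + 6 zombies across (hand-cart there); 1 scientist + 1 zombie across (hand-cart there); 1 scientist + 1 zombie across (hand-cart back at the start); 2 scientists + 2 zombies across (hand-cart there); 2 scientists + 2 zombies across (hand-cart back at the start); 3 scientists + 3 zombies across (hand-cart there). So no valid plan exists.

impossible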